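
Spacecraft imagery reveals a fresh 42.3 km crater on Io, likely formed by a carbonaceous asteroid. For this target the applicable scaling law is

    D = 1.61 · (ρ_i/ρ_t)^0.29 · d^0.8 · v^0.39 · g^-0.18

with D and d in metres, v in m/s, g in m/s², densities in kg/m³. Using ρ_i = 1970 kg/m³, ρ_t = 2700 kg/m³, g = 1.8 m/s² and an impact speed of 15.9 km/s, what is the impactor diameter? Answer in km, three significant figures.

d ≈ 3.83 km

Rearranging for d: d = [D / (1.61 · (1970/2700)^0.29 · 15900^0.39 · 1.8^-0.18)]^(1/0.8).
D = 42300 m.
(1970/2700)^0.29 = 0.9126
15900^0.39 = 43.51
1.8^-0.18 = 0.8996
Denominator = 1.61 × 0.9126 × 43.51 × 0.8996 = 57.51
D / 57.51 = 42300 / 57.51 = 735.5
d = 735.5^(1/0.8) = 735.5^1.25 = 3830 m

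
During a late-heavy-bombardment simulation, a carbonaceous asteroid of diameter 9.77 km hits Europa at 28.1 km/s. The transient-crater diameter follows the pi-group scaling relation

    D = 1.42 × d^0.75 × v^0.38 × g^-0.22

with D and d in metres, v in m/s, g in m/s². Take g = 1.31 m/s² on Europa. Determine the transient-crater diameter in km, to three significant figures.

In SI units: d = 9770 m, v = 28100 m/s.
d^0.75 = 9770^0.75 = 982.7
v^0.38 = 28100^0.38 = 49.04
g^-0.22 = 1.31^-0.22 = 0.9423
D = 1.42 × 982.7 × 49.04 × 0.9423 = 64484 m
   = 64.48 km

D ≈ 64.5 km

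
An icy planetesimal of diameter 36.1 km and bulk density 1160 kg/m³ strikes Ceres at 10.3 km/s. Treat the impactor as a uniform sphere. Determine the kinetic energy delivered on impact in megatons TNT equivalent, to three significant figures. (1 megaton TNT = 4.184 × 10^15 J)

E ≈ 3.62 × 10^8 Mt TNT

d = 36100 m; v = 10300 m/s.
Mass m = (π/6) ρ d³ = (π/6) × 1160 × (36100)³ = 2.857 × 10^16 kg
E = ½ m v² = 0.5 × 2.857 × 10^16 × (10300)² = 1.515 × 10^24 J
   = 1.515 × 10^24 / 4.184×10^15 = 3.621 × 10^8 Mt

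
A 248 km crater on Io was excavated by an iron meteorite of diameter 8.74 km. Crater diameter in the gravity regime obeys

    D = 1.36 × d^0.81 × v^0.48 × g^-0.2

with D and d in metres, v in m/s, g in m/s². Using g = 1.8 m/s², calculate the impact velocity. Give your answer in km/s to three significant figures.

v ≈ 26.0 km/s

Rearranging for v: v = [D / (1.36 · 8740^0.81 · 1.8^-0.2)]^(1/0.48).
D = 248000 m.
8740^0.81 = 1558
1.8^-0.2 = 0.8891
Denominator = 1.36 × 1558 × 0.8891 = 1884
D / 1884 = 248000 / 1884 = 131.6
v = 131.6^(1/0.48) = 131.6^2.0833 = 26004 m/s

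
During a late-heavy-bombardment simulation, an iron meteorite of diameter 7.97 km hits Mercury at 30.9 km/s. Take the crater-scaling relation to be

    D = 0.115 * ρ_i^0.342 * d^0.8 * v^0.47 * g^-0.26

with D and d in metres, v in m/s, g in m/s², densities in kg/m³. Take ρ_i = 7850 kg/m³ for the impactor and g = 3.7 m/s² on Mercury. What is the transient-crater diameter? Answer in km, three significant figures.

D ≈ 300 km

In SI units: d = 7970 m, v = 30900 m/s.
ρ_i^0.342 = 7850^0.342 = 21.48
d^0.8 = 7970^0.8 = 1322
v^0.47 = 30900^0.47 = 128.9
g^-0.26 = 3.7^-0.26 = 0.7117
D = 0.115 × 21.48 × 1322 × 128.9 × 0.7117 = 2.996 × 10^5 m
   = 299.6 km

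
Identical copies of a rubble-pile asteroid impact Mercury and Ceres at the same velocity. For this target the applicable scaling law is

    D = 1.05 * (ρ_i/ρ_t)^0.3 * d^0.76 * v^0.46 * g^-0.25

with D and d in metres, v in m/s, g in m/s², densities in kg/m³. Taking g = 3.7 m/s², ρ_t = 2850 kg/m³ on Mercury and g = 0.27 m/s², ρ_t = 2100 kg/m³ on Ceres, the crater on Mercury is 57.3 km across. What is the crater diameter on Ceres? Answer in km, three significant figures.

D ≈ 121 km

The impactor-only factors (d, v, ρ_i) cancel in the ratio, leaving D_Ceres/D_Mercury = (g_Ceres/g_Mercury)^-0.25 · (ρ_t,Mercury/ρ_t,Ceres)^0.3.
(0.27/3.7)^-0.25 = 0.07297^-0.25 = 1.924
(2850/2100)^0.3 = 1.357^0.3 = 1.096
Ratio = 1.924 × 1.096 = 2.109
D_Ceres = 2.109 × 57.3 km = 121 km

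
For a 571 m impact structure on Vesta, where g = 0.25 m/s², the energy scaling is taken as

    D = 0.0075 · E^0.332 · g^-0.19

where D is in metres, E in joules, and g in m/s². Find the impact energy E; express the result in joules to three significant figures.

E ≈ 2.29 × 10^14 J

Rearranging: E = [D / (0.0075 · g^-0.19)]^(1/0.332).
g^-0.19 = 0.25^-0.19 = 1.301
D / (0.0075 × 1.301) = 571 / (9.757 × 10^-3) = 5.852 × 10^4
E = (5.852 × 10^4)^3.012 = 2.286 × 10^14 J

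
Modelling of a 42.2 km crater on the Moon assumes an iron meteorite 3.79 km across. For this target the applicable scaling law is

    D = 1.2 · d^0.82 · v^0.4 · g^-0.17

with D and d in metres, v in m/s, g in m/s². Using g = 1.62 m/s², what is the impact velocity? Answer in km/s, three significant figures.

v ≈ 13.1 km/s

Rearranging for v: v = [D / (1.2 · 3790^0.82 · 1.62^-0.17)]^(1/0.4).
D = 42200 m.
3790^0.82 = 860.0
1.62^-0.17 = 0.9213
Denominator = 1.2 × 860.0 × 0.9213 = 950.8
D / 950.8 = 42200 / 950.8 = 44.38
v = 44.38^(1/0.4) = 44.38^2.5 = 13121 m/s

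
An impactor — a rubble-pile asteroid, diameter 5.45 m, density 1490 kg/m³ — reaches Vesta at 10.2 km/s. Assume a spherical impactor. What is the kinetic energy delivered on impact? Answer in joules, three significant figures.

E ≈ 6.57 × 10^12 J

v = 10200 m/s.
Mass m = (π/6) ρ d³ = (π/6) × 1490 × (5.45)³ = 1.263 × 10^5 kg
E = ½ m v² = 0.5 × 1.263 × 10^5 × (10200)² = 6.570 × 10^12 J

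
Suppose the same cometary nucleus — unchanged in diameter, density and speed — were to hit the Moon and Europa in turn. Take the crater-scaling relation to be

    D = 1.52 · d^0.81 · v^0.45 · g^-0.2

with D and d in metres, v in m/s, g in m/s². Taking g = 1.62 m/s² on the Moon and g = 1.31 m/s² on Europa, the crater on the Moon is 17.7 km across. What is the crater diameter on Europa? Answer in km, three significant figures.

D ≈ 18.5 km

All impactor-dependent factors cancel in the ratio, leaving D_Europa/D_Moon = (g_Europa/g_Moon)^-0.2.
(1.31/1.62)^-0.2 = 0.8086^-0.2 = 1.043
D_Europa = 1.043 × 17.7 km = 18.5 km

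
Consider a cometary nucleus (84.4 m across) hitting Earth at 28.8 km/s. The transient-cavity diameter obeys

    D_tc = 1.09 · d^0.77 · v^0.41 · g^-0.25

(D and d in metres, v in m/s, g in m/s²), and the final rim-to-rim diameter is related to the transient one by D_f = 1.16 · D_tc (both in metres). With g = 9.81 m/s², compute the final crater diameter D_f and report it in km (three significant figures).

v = 28800 m/s.
d^0.77 = 84.4^0.77 = 30.43
v^0.41 = 28800^0.41 = 67.35
g^-0.25 = 9.81^-0.25 = 0.5650
D_tc = 1.09 × 30.43 × 67.35 × 0.5650 = 1262 m
D_f = 1.16 × 1262 = 1464 m
     = 1.464 km

D_f ≈ 1.46 km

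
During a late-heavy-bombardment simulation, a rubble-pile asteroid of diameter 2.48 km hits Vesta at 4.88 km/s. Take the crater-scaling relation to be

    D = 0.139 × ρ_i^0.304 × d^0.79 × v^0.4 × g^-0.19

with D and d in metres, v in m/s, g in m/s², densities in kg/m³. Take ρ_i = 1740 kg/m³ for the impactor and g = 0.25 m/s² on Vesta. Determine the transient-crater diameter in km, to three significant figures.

D ≈ 25.1 km

In SI units: d = 2480 m, v = 4880 m/s.
ρ_i^0.304 = 1740^0.304 = 9.663
d^0.79 = 2480^0.79 = 480.4
v^0.4 = 4880^0.4 = 29.88
g^-0.19 = 0.25^-0.19 = 1.301
D = 0.139 × 9.663 × 480.4 × 29.88 × 1.301 = 25083 m
   = 25.08 km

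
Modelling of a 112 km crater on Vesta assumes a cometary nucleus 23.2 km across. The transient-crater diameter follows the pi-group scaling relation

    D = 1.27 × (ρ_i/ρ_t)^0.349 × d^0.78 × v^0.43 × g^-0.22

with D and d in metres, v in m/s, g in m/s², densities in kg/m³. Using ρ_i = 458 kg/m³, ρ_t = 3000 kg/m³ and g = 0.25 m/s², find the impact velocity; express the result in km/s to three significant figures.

Rearranging for v: v = [D / (1.27 · (458/3000)^0.349 · 23200^0.78 · 0.25^-0.22)]^(1/0.43).
D = 112000 m.
(458/3000)^0.349 = 0.5190
23200^0.78 = 2541
0.25^-0.22 = 1.357
Denominator = 1.27 × 0.5190 × 2541 × 1.357 = 2273
D / 2273 = 112000 / 2273 = 49.27
v = 49.27^(1/0.43) = 49.27^2.3256 = 8635 m/s

v ≈ 8.64 km/s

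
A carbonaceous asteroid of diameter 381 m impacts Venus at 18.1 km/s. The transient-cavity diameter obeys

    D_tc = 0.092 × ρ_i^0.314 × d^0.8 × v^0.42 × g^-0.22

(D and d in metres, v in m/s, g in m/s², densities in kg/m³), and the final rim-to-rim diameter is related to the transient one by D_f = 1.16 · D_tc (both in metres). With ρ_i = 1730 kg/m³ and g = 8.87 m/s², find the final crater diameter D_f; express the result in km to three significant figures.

D_f ≈ 4.89 km

v = 18100 m/s.
ρ_i^0.314 = 1730^0.314 = 10.39
d^0.8 = 381^0.8 = 116.1
v^0.42 = 18100^0.42 = 61.41
g^-0.22 = 8.87^-0.22 = 0.6187
D_tc = 0.092 × 10.39 × 116.1 × 61.41 × 0.6187 = 4217 m
D_f = 1.16 × 4217 = 4892 m
     = 4.892 km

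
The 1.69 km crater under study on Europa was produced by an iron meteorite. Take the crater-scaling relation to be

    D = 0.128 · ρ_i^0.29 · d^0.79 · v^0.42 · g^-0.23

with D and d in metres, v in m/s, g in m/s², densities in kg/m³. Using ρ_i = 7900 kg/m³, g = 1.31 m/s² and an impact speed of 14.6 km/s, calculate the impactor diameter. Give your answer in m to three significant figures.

d ≈ 40.3 m

Rearranging for d: d = [D / (0.128 · 7900^0.29 · 14600^0.42 · 1.31^-0.23)]^(1/0.79).
D = 1690 m.
7900^0.29 = 13.50
14600^0.42 = 56.11
1.31^-0.23 = 0.9398
Denominator = 0.128 × 13.50 × 56.11 × 0.9398 = 91.12
D / 91.12 = 1690 / 91.12 = 18.55
d = 18.55^(1/0.79) = 18.55^1.2658 = 40.32 m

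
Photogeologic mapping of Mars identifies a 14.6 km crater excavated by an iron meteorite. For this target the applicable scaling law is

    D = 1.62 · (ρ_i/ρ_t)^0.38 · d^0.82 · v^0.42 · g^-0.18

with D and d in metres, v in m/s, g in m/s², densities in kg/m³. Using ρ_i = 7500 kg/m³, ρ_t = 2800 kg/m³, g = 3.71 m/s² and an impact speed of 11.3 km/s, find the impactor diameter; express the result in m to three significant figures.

d ≈ 472 m

Rearranging for d: d = [D / (1.62 · (7500/2800)^0.38 · 11300^0.42 · 3.71^-0.18)]^(1/0.82).
D = 14600 m.
(7500/2800)^0.38 = 1.454
11300^0.42 = 50.38
3.71^-0.18 = 0.7898
Denominator = 1.62 × 1.454 × 50.38 × 0.7898 = 93.72
D / 93.72 = 14600 / 93.72 = 155.8
d = 155.8^(1/0.82) = 155.8^1.2195 = 471.9 m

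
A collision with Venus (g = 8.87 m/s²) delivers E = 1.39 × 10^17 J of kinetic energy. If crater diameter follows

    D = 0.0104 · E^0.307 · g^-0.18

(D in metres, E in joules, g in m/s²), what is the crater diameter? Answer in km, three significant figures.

E^0.307 = (1.39 × 10^17)^0.307 = 1.832 × 10^5
g^-0.18 = 8.87^-0.18 = 0.6751
D = 0.0104 × 1.832 × 10^5 × 0.6751 = 1286 m
   = 1.286 km

D ≈ 1.29 km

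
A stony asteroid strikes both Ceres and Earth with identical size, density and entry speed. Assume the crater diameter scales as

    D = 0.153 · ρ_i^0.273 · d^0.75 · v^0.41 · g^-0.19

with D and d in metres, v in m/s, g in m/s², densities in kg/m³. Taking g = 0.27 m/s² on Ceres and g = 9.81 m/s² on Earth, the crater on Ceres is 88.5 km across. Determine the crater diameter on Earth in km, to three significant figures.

D ≈ 44.7 km

All impactor-dependent factors cancel in the ratio, leaving D_Earth/D_Ceres = (g_Earth/g_Ceres)^-0.19.
(9.81/0.27)^-0.19 = 36.33^-0.19 = 0.5053
D_Earth = 0.5053 × 88.5 km = 44.7 km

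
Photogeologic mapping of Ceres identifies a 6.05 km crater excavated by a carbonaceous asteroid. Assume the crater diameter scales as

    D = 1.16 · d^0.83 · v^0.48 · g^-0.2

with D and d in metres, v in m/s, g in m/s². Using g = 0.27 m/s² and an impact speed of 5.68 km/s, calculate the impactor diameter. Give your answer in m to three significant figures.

Rearranging for d: d = [D / (1.16 · 5680^0.48 · 0.27^-0.2)]^(1/0.83).
D = 6050 m.
5680^0.48 = 63.40
0.27^-0.2 = 1.299
Denominator = 1.16 × 63.40 × 1.299 = 95.53
D / 95.53 = 6050 / 95.53 = 63.33
d = 63.33^(1/0.83) = 63.33^1.2048 = 148.1 m

d ≈ 148 m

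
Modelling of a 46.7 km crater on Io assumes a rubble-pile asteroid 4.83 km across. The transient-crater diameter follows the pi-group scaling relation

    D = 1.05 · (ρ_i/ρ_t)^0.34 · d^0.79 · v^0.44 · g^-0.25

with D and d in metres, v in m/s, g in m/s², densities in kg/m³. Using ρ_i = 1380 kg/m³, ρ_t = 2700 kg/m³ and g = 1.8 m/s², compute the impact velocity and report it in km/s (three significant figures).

Rearranging for v: v = [D / (1.05 · (1380/2700)^0.34 · 4830^0.79 · 1.8^-0.25)]^(1/0.44).
D = 46700 m.
(1380/2700)^0.34 = 0.7960
4830^0.79 = 813.4
1.8^-0.25 = 0.8633
Denominator = 1.05 × 0.7960 × 813.4 × 0.8633 = 586.9
D / 586.9 = 46700 / 586.9 = 79.57
v = 79.57^(1/0.44) = 79.57^2.2727 = 20885 m/s

v ≈ 20.9 km/s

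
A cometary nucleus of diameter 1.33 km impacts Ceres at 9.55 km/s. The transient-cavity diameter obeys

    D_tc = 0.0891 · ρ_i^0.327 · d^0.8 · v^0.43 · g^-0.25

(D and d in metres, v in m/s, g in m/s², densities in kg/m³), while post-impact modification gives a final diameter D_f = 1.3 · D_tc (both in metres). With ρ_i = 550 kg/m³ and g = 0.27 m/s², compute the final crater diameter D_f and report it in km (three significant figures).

D_f ≈ 20.5 km

In SI: d = 1330 m, v = 9550 m/s.
ρ_i^0.327 = 550^0.327 = 7.872
d^0.8 = 1330^0.8 = 315.6
v^0.43 = 9550^0.43 = 51.45
g^-0.25 = 0.27^-0.25 = 1.387
D_tc = 0.0891 × 7.872 × 315.6 × 51.45 × 1.387 = 15800 m
D_f = 1.3 × 15800 = 20540 m
     = 20.54 km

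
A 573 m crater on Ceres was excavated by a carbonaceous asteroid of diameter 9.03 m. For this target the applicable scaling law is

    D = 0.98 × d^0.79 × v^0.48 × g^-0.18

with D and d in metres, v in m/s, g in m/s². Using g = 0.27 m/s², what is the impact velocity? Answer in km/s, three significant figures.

Rearranging for v: v = [D / (0.98 · 9.03^0.79 · 0.27^-0.18)]^(1/0.48).
9.03^0.79 = 5.688
0.27^-0.18 = 1.266
Denominator = 0.98 × 5.688 × 1.266 = 7.057
D / 7.057 = 573 / 7.057 = 81.20
v = 81.20^(1/0.48) = 81.20^2.0833 = 9510 m/s

v ≈ 9.51 km/s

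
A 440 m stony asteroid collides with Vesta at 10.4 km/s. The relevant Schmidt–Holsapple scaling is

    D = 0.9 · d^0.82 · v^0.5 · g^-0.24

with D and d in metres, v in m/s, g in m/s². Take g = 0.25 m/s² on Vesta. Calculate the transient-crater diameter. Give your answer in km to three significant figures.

D ≈ 18.8 km

In SI units: v = 10400 m/s.
d^0.82 = 440^0.82 = 147.1
v^0.5 = 10400^0.5 = 102.0
g^-0.24 = 0.25^-0.24 = 1.395
D = 0.9 × 147.1 × 102.0 × 1.395 = 18838 m
   = 18.84 km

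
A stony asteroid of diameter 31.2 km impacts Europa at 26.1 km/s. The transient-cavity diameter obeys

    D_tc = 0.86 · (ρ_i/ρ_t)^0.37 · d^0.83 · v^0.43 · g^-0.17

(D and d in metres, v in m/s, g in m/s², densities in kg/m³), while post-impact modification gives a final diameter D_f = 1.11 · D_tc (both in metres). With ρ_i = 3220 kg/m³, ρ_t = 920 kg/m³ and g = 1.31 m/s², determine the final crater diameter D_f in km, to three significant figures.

In SI: d = 31200 m, v = 26100 m/s.
(ρ_i/ρ_t)^0.37 = (3220/920)^0.37 = 1.590
d^0.83 = 31200^0.83 = 5372
v^0.43 = 26100^0.43 = 79.28
g^-0.17 = 1.31^-0.17 = 0.9551
D_tc = 0.86 × 1.590 × 5372 × 79.28 × 0.9551 = 5.562 × 10^5 m
D_f = 1.11 × 5.562 × 10^5 = 6.174 × 10^5 m
     = 617.4 km

D_f ≈ 617 km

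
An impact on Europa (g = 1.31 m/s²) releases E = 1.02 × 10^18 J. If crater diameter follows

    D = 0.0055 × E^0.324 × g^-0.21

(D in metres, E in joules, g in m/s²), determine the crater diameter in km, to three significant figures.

D ≈ 3.55 km

E^0.324 = (1.02 × 10^18)^0.324 = 6.836 × 10^5
g^-0.21 = 1.31^-0.21 = 0.9449
D = 0.0055 × 6.836 × 10^5 × 0.9449 = 3553 m
   = 3.553 km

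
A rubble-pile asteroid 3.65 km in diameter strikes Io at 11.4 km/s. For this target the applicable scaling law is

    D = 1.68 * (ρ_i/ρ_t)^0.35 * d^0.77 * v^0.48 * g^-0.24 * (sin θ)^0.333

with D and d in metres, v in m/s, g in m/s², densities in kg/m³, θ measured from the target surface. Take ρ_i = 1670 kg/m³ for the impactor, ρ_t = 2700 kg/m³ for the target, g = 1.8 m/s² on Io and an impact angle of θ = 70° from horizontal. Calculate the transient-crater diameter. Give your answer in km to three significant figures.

In SI units: d = 3650 m, v = 11400 m/s.
(ρ_i/ρ_t)^0.35 = (1670/2700)^0.35 = 0.8452
d^0.77 = 3650^0.77 = 553.3
v^0.48 = 11400^0.48 = 88.58
g^-0.24 = 1.8^-0.24 = 0.8684
(sin 70°)^0.333 = 0.9397^0.333 = 0.9795
D = 1.68 × 0.8452 × 553.3 × 88.58 × 0.8684 × 0.9795 = 59196 m
   = 59.20 km

D ≈ 59.2 km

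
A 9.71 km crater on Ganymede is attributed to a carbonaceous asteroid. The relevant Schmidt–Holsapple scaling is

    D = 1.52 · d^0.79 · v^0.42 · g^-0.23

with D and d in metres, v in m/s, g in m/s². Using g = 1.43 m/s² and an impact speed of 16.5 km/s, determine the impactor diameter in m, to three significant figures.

d ≈ 417 m

Rearranging for d: d = [D / (1.52 · 16500^0.42 · 1.43^-0.23)]^(1/0.79).
D = 9710 m.
16500^0.42 = 59.07
1.43^-0.23 = 0.9210
Denominator = 1.52 × 59.07 × 0.9210 = 82.69
D / 82.69 = 9710 / 82.69 = 117.4
d = 117.4^(1/0.79) = 117.4^1.2658 = 416.7 m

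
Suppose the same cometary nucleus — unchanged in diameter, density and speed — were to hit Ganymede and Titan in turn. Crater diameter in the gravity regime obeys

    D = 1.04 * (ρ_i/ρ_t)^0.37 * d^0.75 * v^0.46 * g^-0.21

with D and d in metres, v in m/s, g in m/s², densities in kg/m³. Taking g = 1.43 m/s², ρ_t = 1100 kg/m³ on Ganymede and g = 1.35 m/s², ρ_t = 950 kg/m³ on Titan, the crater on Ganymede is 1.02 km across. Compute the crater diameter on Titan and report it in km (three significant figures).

The impactor-only factors (d, v, ρ_i) cancel in the ratio, leaving D_Titan/D_Ganymede = (g_Titan/g_Ganymede)^-0.21 · (ρ_t,Ganymede/ρ_t,Titan)^0.37.
(1.35/1.43)^-0.21 = 0.9441^-0.21 = 1.012
(1100/950)^0.37 = 1.158^0.37 = 1.056
Ratio = 1.012 × 1.056 = 1.069
D_Titan = 1.069 × 1.02 km = 1.09 km

D ≈ 1.09 km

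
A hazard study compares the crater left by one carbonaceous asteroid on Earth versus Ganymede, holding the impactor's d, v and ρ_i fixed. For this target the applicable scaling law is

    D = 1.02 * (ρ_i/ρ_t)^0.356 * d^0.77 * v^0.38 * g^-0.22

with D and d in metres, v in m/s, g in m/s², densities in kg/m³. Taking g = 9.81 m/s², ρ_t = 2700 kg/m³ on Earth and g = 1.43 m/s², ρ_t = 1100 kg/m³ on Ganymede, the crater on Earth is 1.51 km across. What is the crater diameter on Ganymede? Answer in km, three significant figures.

D ≈ 3.18 km

The impactor-only factors (d, v, ρ_i) cancel in the ratio, leaving D_Ganymede/D_Earth = (g_Ganymede/g_Earth)^-0.22 · (ρ_t,Earth/ρ_t,Ganymede)^0.356.
(1.43/9.81)^-0.22 = 0.1458^-0.22 = 1.527
(2700/1100)^0.356 = 2.455^0.356 = 1.377
Ratio = 1.527 × 1.377 = 2.103
D_Ganymede = 2.103 × 1.51 km = 3.18 km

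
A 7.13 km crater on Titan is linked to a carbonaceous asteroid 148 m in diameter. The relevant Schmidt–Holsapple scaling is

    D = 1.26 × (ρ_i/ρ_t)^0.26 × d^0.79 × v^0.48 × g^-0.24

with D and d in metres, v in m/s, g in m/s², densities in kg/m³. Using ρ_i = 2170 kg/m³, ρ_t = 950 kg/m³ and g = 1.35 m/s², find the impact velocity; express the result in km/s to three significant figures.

v ≈ 13.1 km/s

Rearranging for v: v = [D / (1.26 · (2170/950)^0.26 · 148^0.79 · 1.35^-0.24)]^(1/0.48).
D = 7130 m.
(2170/950)^0.26 = 1.240
148^0.79 = 51.82
1.35^-0.24 = 0.9305
Denominator = 1.26 × 1.240 × 51.82 × 0.9305 = 75.34
D / 75.34 = 7130 / 75.34 = 94.64
v = 94.64^(1/0.48) = 94.64^2.0833 = 13084 m/s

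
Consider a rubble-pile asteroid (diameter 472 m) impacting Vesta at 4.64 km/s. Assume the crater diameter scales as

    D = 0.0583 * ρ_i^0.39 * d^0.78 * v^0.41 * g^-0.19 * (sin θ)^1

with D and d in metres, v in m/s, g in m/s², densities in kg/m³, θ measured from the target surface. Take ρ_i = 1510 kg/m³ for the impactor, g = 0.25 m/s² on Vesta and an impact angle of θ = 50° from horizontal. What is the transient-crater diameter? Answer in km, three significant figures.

D ≈ 3.92 km

In SI units: v = 4640 m/s.
ρ_i^0.39 = 1510^0.39 = 17.37
d^0.78 = 472^0.78 = 121.8
v^0.41 = 4640^0.41 = 31.86
g^-0.19 = 0.25^-0.19 = 1.301
(sin 50°)^1 = 0.7660^1 = 0.7660
D = 0.0583 × 17.37 × 121.8 × 31.86 × 1.301 × 0.7660 = 3916 m
   = 3.916 km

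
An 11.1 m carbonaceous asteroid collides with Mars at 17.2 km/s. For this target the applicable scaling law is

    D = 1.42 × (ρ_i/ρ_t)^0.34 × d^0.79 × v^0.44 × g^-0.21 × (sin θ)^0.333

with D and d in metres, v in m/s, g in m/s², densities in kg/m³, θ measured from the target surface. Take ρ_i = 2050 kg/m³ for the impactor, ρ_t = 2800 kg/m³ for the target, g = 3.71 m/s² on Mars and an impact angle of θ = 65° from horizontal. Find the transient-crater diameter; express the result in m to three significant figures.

In SI units: v = 17200 m/s.
(ρ_i/ρ_t)^0.34 = (2050/2800)^0.34 = 0.8994
d^0.79 = 11.1^0.79 = 6.696
v^0.44 = 17200^0.44 = 73.05
g^-0.21 = 3.71^-0.21 = 0.7593
(sin 65°)^0.333 = 0.9063^0.333 = 0.9678
D = 1.42 × 0.8994 × 6.696 × 73.05 × 0.7593 × 0.9678 = 459.1 m

D ≈ 459 m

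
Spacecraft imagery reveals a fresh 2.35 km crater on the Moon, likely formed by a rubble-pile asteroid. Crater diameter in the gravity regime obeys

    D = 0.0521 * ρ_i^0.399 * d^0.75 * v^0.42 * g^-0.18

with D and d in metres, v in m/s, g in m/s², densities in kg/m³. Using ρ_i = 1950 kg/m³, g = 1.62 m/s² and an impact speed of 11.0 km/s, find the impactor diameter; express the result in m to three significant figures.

d ≈ 175 m

Rearranging for d: d = [D / (0.0521 · 1950^0.399 · 11000^0.42 · 1.62^-0.18)]^(1/0.75).
D = 2350 m.
1950^0.399 = 20.55
11000^0.42 = 49.82
1.62^-0.18 = 0.9168
Denominator = 0.0521 × 20.55 × 49.82 × 0.9168 = 48.90
D / 48.90 = 2350 / 48.90 = 48.06
d = 48.06^(1/0.75) = 48.06^1.3333 = 174.7 m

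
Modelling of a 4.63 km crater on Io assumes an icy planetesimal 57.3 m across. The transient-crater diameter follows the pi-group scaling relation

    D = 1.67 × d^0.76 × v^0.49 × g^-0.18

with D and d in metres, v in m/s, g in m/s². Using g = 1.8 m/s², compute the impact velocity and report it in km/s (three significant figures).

v ≈ 24.7 km/s

Rearranging for v: v = [D / (1.67 · 57.3^0.76 · 1.8^-0.18)]^(1/0.49).
D = 4630 m.
57.3^0.76 = 21.69
1.8^-0.18 = 0.8996
Denominator = 1.67 × 21.69 × 0.8996 = 32.59
D / 32.59 = 4630 / 32.59 = 142.1
v = 142.1^(1/0.49) = 142.1^2.0408 = 24718 m/s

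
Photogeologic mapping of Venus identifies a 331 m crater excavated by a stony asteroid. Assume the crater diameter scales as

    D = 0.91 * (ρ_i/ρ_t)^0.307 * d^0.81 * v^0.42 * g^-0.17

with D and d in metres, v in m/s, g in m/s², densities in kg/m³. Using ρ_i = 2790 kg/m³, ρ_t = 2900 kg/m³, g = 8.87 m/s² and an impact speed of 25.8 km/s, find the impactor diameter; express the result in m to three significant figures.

d ≈ 12.0 m

Rearranging for d: d = [D / (0.91 · (2790/2900)^0.307 · 25800^0.42 · 8.87^-0.17)]^(1/0.81).
(2790/2900)^0.307 = 0.9882
25800^0.42 = 71.27
8.87^-0.17 = 0.6900
Denominator = 0.91 × 0.9882 × 71.27 × 0.6900 = 44.22
D / 44.22 = 331 / 44.22 = 7.485
d = 7.485^(1/0.81) = 7.485^1.2346 = 12.00 m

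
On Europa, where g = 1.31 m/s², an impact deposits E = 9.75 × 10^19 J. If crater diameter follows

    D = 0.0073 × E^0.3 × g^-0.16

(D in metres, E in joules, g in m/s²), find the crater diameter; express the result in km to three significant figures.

D ≈ 6.94 km

E^0.3 = (9.75 × 10^19)^0.3 = 9.924 × 10^5
g^-0.16 = 1.31^-0.16 = 0.9577
D = 0.0073 × 9.924 × 10^5 × 0.9577 = 6938 m
   = 6.938 km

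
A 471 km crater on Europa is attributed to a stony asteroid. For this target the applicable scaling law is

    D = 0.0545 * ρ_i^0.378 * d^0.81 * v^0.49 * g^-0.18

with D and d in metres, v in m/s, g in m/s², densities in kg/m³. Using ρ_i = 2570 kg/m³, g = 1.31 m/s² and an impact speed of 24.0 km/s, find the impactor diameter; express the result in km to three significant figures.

Rearranging for d: d = [D / (0.0545 · 2570^0.378 · 24000^0.49 · 1.31^-0.18)]^(1/0.81).
D = 471000 m.
2570^0.378 = 19.45
24000^0.49 = 140.1
1.31^-0.18 = 0.9526
Denominator = 0.0545 × 19.45 × 140.1 × 0.9526 = 141.5
D / 141.5 = 471000 / 141.5 = 3329
d = 3329^(1/0.81) = 3329^1.2346 = 22318 m

d ≈ 22.3 km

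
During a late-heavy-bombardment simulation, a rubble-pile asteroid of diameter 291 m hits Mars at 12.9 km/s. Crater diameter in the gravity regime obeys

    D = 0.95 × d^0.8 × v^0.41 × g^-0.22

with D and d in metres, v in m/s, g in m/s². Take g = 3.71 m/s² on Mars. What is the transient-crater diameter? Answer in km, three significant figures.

D ≈ 3.23 km

In SI units: v = 12900 m/s.
d^0.8 = 291^0.8 = 93.57
v^0.41 = 12900^0.41 = 48.46
g^-0.22 = 3.71^-0.22 = 0.7494
D = 0.95 × 93.57 × 48.46 × 0.7494 = 3228 m
   = 3.228 km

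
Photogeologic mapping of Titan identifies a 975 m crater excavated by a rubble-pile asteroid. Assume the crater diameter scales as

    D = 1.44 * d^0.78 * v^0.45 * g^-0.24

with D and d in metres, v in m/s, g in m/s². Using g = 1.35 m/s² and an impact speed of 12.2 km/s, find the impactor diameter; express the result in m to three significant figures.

d ≈ 20.5 m

Rearranging for d: d = [D / (1.44 · 12200^0.45 · 1.35^-0.24)]^(1/0.78).
12200^0.45 = 69.00
1.35^-0.24 = 0.9305
Denominator = 1.44 × 69.00 × 0.9305 = 92.45
D / 92.45 = 975 / 92.45 = 10.55
d = 10.55^(1/0.78) = 10.55^1.2821 = 20.51 m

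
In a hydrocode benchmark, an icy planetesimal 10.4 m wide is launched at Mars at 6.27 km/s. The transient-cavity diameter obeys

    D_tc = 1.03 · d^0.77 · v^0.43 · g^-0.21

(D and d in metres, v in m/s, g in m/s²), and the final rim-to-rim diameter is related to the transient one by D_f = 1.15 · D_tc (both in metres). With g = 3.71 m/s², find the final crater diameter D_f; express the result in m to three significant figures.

v = 6270 m/s.
d^0.77 = 10.4^0.77 = 6.069
v^0.43 = 6270^0.43 = 42.94
g^-0.21 = 3.71^-0.21 = 0.7593
D_tc = 1.03 × 6.069 × 42.94 × 0.7593 = 203.8 m
D_f = 1.15 × 203.8 = 234.4 m

D_f ≈ 234 m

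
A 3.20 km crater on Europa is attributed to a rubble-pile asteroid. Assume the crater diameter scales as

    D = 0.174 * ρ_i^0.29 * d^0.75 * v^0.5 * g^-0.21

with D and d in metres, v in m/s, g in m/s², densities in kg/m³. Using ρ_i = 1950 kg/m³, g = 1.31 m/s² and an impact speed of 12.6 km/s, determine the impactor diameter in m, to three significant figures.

Rearranging for d: d = [D / (0.174 · 1950^0.29 · 12600^0.5 · 1.31^-0.21)]^(1/0.75).
D = 3200 m.
1950^0.29 = 8.997
12600^0.5 = 112.2
1.31^-0.21 = 0.9449
Denominator = 0.174 × 8.997 × 112.2 × 0.9449 = 166.0
D / 166.0 = 3200 / 166.0 = 19.28
d = 19.28^(1/0.75) = 19.28^1.3333 = 51.69 m

d ≈ 51.7 m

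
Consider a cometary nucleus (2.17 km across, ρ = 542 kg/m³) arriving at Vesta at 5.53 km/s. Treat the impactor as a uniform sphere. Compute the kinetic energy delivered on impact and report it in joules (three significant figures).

d = 2170 m; v = 5530 m/s.
Mass m = (π/6) ρ d³ = (π/6) × 542 × (2170)³ = 2.900 × 10^12 kg
E = ½ m v² = 0.5 × 2.900 × 10^12 × (5530)² = 4.434 × 10^19 J

E ≈ 4.43 × 10^19 J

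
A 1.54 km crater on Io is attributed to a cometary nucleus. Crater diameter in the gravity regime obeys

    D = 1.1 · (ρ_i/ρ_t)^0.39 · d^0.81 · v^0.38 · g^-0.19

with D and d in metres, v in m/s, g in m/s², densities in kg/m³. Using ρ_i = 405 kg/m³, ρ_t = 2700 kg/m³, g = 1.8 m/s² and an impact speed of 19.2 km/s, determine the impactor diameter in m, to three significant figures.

Rearranging for d: d = [D / (1.1 · (405/2700)^0.39 · 19200^0.38 · 1.8^-0.19)]^(1/0.81).
D = 1540 m.
(405/2700)^0.39 = 0.4772
19200^0.38 = 42.43
1.8^-0.19 = 0.8943
Denominator = 1.1 × 0.4772 × 42.43 × 0.8943 = 19.92
D / 19.92 = 1540 / 19.92 = 77.31
d = 77.31^(1/0.81) = 77.31^1.2346 = 214.4 m

d ≈ 214 m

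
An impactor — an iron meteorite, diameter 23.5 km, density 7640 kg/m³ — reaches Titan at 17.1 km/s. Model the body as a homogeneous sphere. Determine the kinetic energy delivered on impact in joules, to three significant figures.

E ≈ 7.59 × 10^24 J

d = 23500 m; v = 17100 m/s.
Mass m = (π/6) ρ d³ = (π/6) × 7640 × (23500)³ = 5.192 × 10^16 kg
E = ½ m v² = 0.5 × 5.192 × 10^16 × (17100)² = 7.591 × 10^24 J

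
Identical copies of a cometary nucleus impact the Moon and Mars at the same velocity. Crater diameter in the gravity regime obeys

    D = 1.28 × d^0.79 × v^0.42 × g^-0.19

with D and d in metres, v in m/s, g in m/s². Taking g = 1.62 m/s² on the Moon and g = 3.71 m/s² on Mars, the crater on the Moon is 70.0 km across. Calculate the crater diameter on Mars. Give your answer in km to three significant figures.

D ≈ 59.8 km

All impactor-dependent factors cancel in the ratio, leaving D_Mars/D_Moon = (g_Mars/g_Moon)^-0.19.
(3.71/1.62)^-0.19 = 2.290^-0.19 = 0.8543
D_Mars = 0.8543 × 70.0 km = 59.8 km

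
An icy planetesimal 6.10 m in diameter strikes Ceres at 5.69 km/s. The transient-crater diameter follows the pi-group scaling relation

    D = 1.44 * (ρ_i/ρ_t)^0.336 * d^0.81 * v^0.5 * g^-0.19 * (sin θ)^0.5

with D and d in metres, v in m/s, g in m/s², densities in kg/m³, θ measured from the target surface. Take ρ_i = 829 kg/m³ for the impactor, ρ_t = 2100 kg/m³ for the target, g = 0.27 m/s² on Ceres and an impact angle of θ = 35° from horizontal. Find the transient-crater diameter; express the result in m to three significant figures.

In SI units: v = 5690 m/s.
(ρ_i/ρ_t)^0.336 = (829/2100)^0.336 = 0.7318
d^0.81 = 6.1^0.81 = 4.326
v^0.5 = 5690^0.5 = 75.43
g^-0.19 = 0.27^-0.19 = 1.282
(sin 35°)^0.5 = 0.5736^0.5 = 0.7574
D = 1.44 × 0.7318 × 4.326 × 75.43 × 1.282 × 0.7574 = 333.9 m

D ≈ 334 m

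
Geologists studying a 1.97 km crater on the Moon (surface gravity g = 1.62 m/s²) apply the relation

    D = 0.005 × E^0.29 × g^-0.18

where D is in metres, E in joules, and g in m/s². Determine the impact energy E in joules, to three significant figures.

E ≈ 2.66 × 10^19 J

Rearranging: E = [D / (0.005 · g^-0.18)]^(1/0.29).
D = 1970 m.
g^-0.18 = 1.62^-0.18 = 0.9168
D / (0.005 × 0.9168) = 1970 / (4.584 × 10^-3) = 4.298 × 10^5
E = (4.298 × 10^5)^3.4483 = 2.662 × 10^19 J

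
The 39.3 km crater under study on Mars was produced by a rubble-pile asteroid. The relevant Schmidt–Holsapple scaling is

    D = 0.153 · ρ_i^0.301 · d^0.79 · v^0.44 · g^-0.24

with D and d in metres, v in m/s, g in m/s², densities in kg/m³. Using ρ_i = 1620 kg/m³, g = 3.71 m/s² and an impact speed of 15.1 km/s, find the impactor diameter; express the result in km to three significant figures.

Rearranging for d: d = [D / (0.153 · 1620^0.301 · 15100^0.44 · 3.71^-0.24)]^(1/0.79).
D = 39300 m.
1620^0.301 = 9.248
15100^0.44 = 68.98
3.71^-0.24 = 0.7300
Denominator = 0.153 × 9.248 × 68.98 × 0.7300 = 71.25
D / 71.25 = 39300 / 71.25 = 551.6
d = 551.6^(1/0.79) = 551.6^1.2658 = 2954 m

d ≈ 2.95 km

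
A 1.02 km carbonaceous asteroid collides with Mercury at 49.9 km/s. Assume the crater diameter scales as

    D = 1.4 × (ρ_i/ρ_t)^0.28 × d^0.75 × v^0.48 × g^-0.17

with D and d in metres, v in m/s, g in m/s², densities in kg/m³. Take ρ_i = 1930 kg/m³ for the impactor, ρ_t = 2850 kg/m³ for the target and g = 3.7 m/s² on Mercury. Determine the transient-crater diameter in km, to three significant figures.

In SI units: d = 1020 m, v = 49900 m/s.
(ρ_i/ρ_t)^0.28 = (1930/2850)^0.28 = 0.8966
d^0.75 = 1020^0.75 = 180.5
v^0.48 = 49900^0.48 = 179.9
g^-0.17 = 3.7^-0.17 = 0.8006
D = 1.4 × 0.8966 × 180.5 × 179.9 × 0.8006 = 32633 m
   = 32.63 km

D ≈ 32.6 km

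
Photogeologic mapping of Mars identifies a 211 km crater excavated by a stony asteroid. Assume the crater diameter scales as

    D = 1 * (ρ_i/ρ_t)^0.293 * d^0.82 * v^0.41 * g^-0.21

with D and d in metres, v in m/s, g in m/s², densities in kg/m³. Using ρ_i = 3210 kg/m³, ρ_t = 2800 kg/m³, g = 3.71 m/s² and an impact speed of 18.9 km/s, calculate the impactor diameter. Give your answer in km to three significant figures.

d ≈ 30.2 km

Rearranging for d: d = [D / (1 · (3210/2800)^0.293 · 18900^0.41 · 3.71^-0.21)]^(1/0.82).
D = 211000 m.
(3210/2800)^0.293 = 1.041
18900^0.41 = 56.67
3.71^-0.21 = 0.7593
Denominator = 1 × 1.041 × 56.67 × 0.7593 = 44.79
D / 44.79 = 211000 / 44.79 = 4711
d = 4711^(1/0.82) = 4711^1.2195 = 30155 m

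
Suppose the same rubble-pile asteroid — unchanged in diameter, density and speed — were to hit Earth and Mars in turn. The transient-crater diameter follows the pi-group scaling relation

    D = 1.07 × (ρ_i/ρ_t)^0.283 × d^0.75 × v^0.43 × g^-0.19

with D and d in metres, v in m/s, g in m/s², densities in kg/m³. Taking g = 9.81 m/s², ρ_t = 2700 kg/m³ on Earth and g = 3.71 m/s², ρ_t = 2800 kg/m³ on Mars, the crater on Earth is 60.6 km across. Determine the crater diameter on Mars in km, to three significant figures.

The impactor-only factors (d, v, ρ_i) cancel in the ratio, leaving D_Mars/D_Earth = (g_Mars/g_Earth)^-0.19 · (ρ_t,Earth/ρ_t,Mars)^0.283.
(3.71/9.81)^-0.19 = 0.3782^-0.19 = 1.203
(2700/2800)^0.283 = 0.9643^0.283 = 0.9898
Ratio = 1.203 × 0.9898 = 1.191
D_Mars = 1.191 × 60.6 km = 72.2 km

D ≈ 72.2 km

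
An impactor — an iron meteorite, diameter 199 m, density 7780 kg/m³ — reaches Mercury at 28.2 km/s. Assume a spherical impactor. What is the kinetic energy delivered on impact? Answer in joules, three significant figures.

v = 28200 m/s.
Mass m = (π/6) ρ d³ = (π/6) × 7780 × (199)³ = 3.210 × 10^10 kg
E = ½ m v² = 0.5 × 3.210 × 10^10 × (28200)² = 1.276 × 10^19 J

E ≈ 1.28 × 10^19 J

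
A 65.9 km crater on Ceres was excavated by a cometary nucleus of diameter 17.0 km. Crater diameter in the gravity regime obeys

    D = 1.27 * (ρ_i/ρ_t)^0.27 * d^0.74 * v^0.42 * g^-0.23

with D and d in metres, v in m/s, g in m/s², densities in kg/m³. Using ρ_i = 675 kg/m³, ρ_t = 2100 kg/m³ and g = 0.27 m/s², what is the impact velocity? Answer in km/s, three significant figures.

Rearranging for v: v = [D / (1.27 · (675/2100)^0.27 · 17000^0.74 · 0.27^-0.23)]^(1/0.42).
D = 65900 m.
(675/2100)^0.27 = 0.7361
17000^0.74 = 1351
0.27^-0.23 = 1.351
Denominator = 1.27 × 0.7361 × 1351 × 1.351 = 1706
D / 1706 = 65900 / 1706 = 38.63
v = 38.63^(1/0.42) = 38.63^2.381 = 6004 m/s

v ≈ 6.00 km/s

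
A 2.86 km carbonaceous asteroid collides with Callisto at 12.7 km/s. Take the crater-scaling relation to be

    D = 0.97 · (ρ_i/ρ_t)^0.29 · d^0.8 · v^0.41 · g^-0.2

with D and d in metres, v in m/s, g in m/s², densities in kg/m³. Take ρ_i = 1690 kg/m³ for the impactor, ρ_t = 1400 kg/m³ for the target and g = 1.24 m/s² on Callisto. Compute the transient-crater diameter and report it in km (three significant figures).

D ≈ 27.5 km

In SI units: d = 2860 m, v = 12700 m/s.
(ρ_i/ρ_t)^0.29 = (1690/1400)^0.29 = 1.056
d^0.8 = 2860^0.8 = 582.2
v^0.41 = 12700^0.41 = 48.15
g^-0.2 = 1.24^-0.2 = 0.9579
D = 0.97 × 1.056 × 582.2 × 48.15 × 0.9579 = 27506 m
   = 27.51 km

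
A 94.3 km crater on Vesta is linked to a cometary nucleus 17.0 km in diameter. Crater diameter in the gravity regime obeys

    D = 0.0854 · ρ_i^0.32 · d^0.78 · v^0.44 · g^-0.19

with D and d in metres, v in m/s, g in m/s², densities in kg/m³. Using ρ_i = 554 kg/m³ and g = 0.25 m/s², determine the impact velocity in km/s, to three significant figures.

Rearranging for v: v = [D / (0.0854 · 554^0.32 · 17000^0.78 · 0.25^-0.19)]^(1/0.44).
D = 94300 m.
554^0.32 = 7.550
17000^0.78 = 1994
0.25^-0.19 = 1.301
Denominator = 0.0854 × 7.550 × 1994 × 1.301 = 1673
D / 1673 = 94300 / 1673 = 56.37
v = 56.37^(1/0.44) = 56.37^2.2727 = 9541 m/s

v ≈ 9.54 km/s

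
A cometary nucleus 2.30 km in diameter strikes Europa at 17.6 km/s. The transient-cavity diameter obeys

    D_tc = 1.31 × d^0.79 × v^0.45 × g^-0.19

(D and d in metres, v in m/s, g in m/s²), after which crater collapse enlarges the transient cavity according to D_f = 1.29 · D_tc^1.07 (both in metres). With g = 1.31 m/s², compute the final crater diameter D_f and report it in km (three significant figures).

In SI: d = 2300 m, v = 17600 m/s.
d^0.79 = 2300^0.79 = 452.7
v^0.45 = 17600^0.45 = 81.37
g^-0.19 = 1.31^-0.19 = 0.9500
D_tc = 1.31 × 452.7 × 81.37 × 0.9500 = 45840 m
D_f = 1.29 × (45840)^1.07 = 1.253 × 10^5 m
     = 125.3 km

D_f ≈ 125 km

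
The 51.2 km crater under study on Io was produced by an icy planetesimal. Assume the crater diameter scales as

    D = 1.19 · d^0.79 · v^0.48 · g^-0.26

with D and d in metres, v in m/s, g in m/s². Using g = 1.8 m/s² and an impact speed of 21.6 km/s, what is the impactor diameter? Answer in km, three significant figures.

Rearranging for d: d = [D / (1.19 · 21600^0.48 · 1.8^-0.26)]^(1/0.79).
D = 51200 m.
21600^0.48 = 120.4
1.8^-0.26 = 0.8583
Denominator = 1.19 × 120.4 × 0.8583 = 123.0
D / 123.0 = 51200 / 123.0 = 416.3
d = 416.3^(1/0.79) = 416.3^1.2658 = 2068 m

d ≈ 2.07 km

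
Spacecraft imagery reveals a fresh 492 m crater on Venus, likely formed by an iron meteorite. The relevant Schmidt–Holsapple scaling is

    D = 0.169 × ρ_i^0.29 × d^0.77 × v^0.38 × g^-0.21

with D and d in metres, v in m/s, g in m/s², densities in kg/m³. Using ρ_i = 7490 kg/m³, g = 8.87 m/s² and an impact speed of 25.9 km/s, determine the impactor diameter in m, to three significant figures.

Rearranging for d: d = [D / (0.169 · 7490^0.29 · 25900^0.38 · 8.87^-0.21)]^(1/0.77).
7490^0.29 = 13.29
25900^0.38 = 47.54
8.87^-0.21 = 0.6323
Denominator = 0.169 × 13.29 × 47.54 × 0.6323 = 67.51
D / 67.51 = 492 / 67.51 = 7.288
d = 7.288^(1/0.77) = 7.288^1.2987 = 13.19 m

d ≈ 13.2 m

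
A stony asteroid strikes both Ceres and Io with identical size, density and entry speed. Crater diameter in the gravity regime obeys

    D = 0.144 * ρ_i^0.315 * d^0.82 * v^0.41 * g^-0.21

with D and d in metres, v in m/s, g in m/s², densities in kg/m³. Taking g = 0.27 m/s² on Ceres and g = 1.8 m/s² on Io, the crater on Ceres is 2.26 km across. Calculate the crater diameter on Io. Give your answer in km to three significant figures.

All impactor-dependent factors cancel in the ratio, leaving D_Io/D_Ceres = (g_Io/g_Ceres)^-0.21.
(1.8/0.27)^-0.21 = 6.667^-0.21 = 0.6714
D_Io = 0.6714 × 2.26 km = 1.52 km

D ≈ 1.52 km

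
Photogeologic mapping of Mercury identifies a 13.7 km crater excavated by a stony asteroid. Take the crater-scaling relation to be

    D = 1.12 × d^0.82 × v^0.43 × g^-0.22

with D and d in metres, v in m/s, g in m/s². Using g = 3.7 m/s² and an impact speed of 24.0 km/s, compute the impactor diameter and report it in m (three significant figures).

d ≈ 692 m

Rearranging for d: d = [D / (1.12 · 24000^0.43 · 3.7^-0.22)]^(1/0.82).
D = 13700 m.
24000^0.43 = 76.47
3.7^-0.22 = 0.7499
Denominator = 1.12 × 76.47 × 0.7499 = 64.23
D / 64.23 = 13700 / 64.23 = 213.3
d = 213.3^(1/0.82) = 213.3^1.2195 = 692.2 m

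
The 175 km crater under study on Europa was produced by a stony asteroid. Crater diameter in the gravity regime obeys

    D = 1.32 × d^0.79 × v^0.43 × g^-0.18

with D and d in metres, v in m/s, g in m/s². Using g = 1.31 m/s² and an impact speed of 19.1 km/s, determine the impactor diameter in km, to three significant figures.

Rearranging for d: d = [D / (1.32 · 19100^0.43 · 1.31^-0.18)]^(1/0.79).
D = 175000 m.
19100^0.43 = 69.32
1.31^-0.18 = 0.9526
Denominator = 1.32 × 69.32 × 0.9526 = 87.17
D / 87.17 = 175000 / 87.17 = 2008
d = 2008^(1/0.79) = 2008^1.2658 = 15158 m

d ≈ 15.2 km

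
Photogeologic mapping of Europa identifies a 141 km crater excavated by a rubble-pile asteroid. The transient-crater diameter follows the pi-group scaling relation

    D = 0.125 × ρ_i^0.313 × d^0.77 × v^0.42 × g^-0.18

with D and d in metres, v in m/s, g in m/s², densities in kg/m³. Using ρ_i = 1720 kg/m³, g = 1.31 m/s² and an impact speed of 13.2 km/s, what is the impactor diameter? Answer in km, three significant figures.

d ≈ 21.1 km

Rearranging for d: d = [D / (0.125 · 1720^0.313 · 13200^0.42 · 1.31^-0.18)]^(1/0.77).
D = 141000 m.
1720^0.313 = 10.30
13200^0.42 = 53.78
1.31^-0.18 = 0.9526
Denominator = 0.125 × 10.30 × 53.78 × 0.9526 = 65.96
D / 65.96 = 141000 / 65.96 = 2138
d = 2138^(1/0.77) = 2138^1.2987 = 21119 m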